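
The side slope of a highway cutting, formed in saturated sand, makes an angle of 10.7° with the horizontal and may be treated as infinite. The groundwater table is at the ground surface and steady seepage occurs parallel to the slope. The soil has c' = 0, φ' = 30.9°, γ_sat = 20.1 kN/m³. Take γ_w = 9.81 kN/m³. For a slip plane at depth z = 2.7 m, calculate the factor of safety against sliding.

With seepage parallel to the slope and the water table at the surface, the effective normal stress on the slip plane uses the buoyant unit weight γ' = γ_sat − γ_w while the driving shear stress uses γ_sat:
FS = [c' + γ' z cos²β tanφ'] / [γ_sat z sinβ cosβ]
(For c' = 0 this reduces to FS = (γ'/γ_sat)·tanφ'/tanβ.)
γ' = 20.1 − 9.81 = 10.29 kN/m³
Numerator = 0.0 + 10.29·2.7·cos²10.7°·tan30.9° = 0.0 + 10.29·2.7·0.9655·0.5985 = 16.055 kPa
Denominator = 20.1·2.7·sin10.7°·cos10.7° = 20.1·2.7·0.1857·0.9826 = 9.901 kPa
FS = 16.055 / 9.901 = 1.622

FS = 1.62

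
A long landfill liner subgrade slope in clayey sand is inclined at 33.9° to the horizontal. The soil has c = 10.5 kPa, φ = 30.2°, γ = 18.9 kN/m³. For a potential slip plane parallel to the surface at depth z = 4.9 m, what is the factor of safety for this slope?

FS = 1.11

For an infinite slope with a slip plane parallel to the surface (no pore pressure): FS = [c + γz cos²β tanφ] / [γz sinβ cosβ].
γz = 18.9·4.9 = 92.61 kN/m²
Numerator = 10.5 + 92.61·cos²33.9°·tan30.2° = 10.5 + 92.61·0.6889·0.5820 = 47.633 kPa
Denominator = 92.61·sin33.9°·cos33.9° = 92.61·0.5577·0.8300 = 42.872 kPa
FS = 47.633 / 42.872 = 1.111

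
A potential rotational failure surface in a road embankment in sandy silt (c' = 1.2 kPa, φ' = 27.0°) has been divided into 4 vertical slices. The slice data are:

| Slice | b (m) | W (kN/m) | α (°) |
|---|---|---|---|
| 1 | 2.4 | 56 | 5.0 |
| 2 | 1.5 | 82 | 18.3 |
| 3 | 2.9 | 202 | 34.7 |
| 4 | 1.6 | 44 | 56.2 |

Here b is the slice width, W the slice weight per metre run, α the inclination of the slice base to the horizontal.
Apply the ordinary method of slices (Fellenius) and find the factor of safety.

Ordinary method of slices: FS = Σ[c'·Δl_i + (W_i cosα_i)·tanφ'] / Σ W_i sinα_i, with Δl_i = b_i / cosα_i.
Slice 1: Δl = 2.4/cos5.0° = 2.409 m; N'_1 = 56·cos5.0° = 55.8; c'Δl = 2.89; W sinα = 4.9
Slice 2: Δl = 1.5/cos18.3° = 1.580 m; N'_2 = 82·cos18.3° = 77.9; c'Δl = 1.90; W sinα = 25.7
Slice 3: Δl = 2.9/cos34.7° = 3.527 m; N'_3 = 202·cos34.7° = 166.1; c'Δl = 4.23; W sinα = 115.0
Slice 4: Δl = 1.6/cos56.2° = 2.876 m; N'_4 = 44·cos56.2° = 24.5; c'Δl = 3.45; W sinα = 36.6
Σc'Δl = 12.5 kN/m; ΣN' = 324.2 kN/m; ΣW sinα = 182.2 kN/m
Resisting = 12.5 + 324.2·tan27.0° = 12.5 + 165.2 = 177.7 kN/m
FS = 177.7 / 182.2 = 0.975

FS = 0.98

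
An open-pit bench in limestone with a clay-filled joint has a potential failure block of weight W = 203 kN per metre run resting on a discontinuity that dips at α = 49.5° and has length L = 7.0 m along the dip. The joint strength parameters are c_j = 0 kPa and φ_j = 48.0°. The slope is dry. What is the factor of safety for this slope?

FS = 0.95

Resolving the block weight along and normal to the plane and applying the Mohr–Coulomb strength on the joint:
N' = W cosα = 203·cos49.5° = 131.8 kN/m
Driving force T = W sinα = 203·sin49.5° = 154.4 kN/m
Resisting force R = c_j·L + N'·tanφ_j = 0·7.0 + 131.8·tan48.0° = 0.0 + 146.4 = 146.4 kN/m
FS = R / T = 146.4 / 154.4 = 0.949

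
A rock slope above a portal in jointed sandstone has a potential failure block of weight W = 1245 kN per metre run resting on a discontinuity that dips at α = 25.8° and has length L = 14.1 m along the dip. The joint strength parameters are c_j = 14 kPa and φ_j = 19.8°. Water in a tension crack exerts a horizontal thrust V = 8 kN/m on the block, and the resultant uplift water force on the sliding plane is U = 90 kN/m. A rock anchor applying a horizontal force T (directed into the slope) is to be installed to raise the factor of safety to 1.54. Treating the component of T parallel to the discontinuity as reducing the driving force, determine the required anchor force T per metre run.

Resolving forces along and normal to the sliding plane, with the horizontal anchor force T adding T·sinα to the effective normal force and T·cosα acting up the plane against the driving force:
FS = [c_jL + (W cosα − U − V sinα + T sinα) tanφ_j] / [W sinα + V cosα − T cosα]
Without the anchor: N' = 1027.4 kN/m, driving T_d = 549.1 kN/m, resisting R = 14·14.1 + 1027.4·tan19.8° = 567.3 kN/m, FS = 1.03.
Setting FS = 1.54 and solving for T:
1.54·(549.1 − T cos25.8°) = 567.3 + T sin25.8°·tan19.8°
T·(sin25.8°·tan19.8° + 1.54·cos25.8°) = 1.54·549.1 − 567.3
T·(0.4352·0.3600 + 1.54·0.9003) = 845.6 − 567.3 = 278.3
T·1.5432 = 278.3
T = 180.3 kN/m

T = 180 kN/m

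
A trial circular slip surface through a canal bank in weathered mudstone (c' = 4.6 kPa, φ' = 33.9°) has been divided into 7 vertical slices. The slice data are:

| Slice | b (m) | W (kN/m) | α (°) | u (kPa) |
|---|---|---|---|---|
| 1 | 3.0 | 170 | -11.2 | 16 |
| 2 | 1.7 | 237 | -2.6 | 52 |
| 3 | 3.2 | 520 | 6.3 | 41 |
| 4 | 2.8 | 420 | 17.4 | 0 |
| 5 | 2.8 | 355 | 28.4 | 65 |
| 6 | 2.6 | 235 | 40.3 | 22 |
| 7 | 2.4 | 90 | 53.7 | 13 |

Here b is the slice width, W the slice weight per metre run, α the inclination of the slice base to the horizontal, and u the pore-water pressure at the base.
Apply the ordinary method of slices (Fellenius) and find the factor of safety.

Ordinary method of slices: FS = Σ[c'·Δl_i + (W_i cosα_i − u_i·Δl_i)·tanφ'] / Σ W_i sinα_i, with Δl_i = b_i / cosα_i.
Slice 1: Δl = 3.0/cos(-11.2°) = 3.058 m; N'_1 = 170·cos(-11.2°) − 16·3.058 = 117.8; c'Δl = 14.07; W sinα = -33.0
Slice 2: Δl = 1.7/cos(-2.6°) = 1.702 m; N'_2 = 237·cos(-2.6°) − 52·1.702 = 148.3; c'Δl = 7.83; W sinα = -10.8
Slice 3: Δl = 3.2/cos6.3° = 3.219 m; N'_3 = 520·cos6.3° − 41·3.219 = 384.9; c'Δl = 14.81; W sinα = 57.1
Slice 4: Δl = 2.8/cos17.4° = 2.934 m; N'_4 = 420·cos17.4° − 0·2.934 = 400.8; c'Δl = 13.50; W sinα = 125.6
Slice 5: Δl = 2.8/cos28.4° = 3.183 m; N'_5 = 355·cos28.4° − 65·3.183 = 105.4; c'Δl = 14.64; W sinα = 168.8
Slice 6: Δl = 2.6/cos40.3° = 3.409 m; N'_6 = 235·cos40.3° − 22·3.409 = 104.2; c'Δl = 15.68; W sinα = 152.0
Slice 7: Δl = 2.4/cos53.7° = 4.054 m; N'_7 = 90·cos53.7° − 13·4.054 = 0.6; c'Δl = 18.65; W sinα = 72.5
Σc'Δl = 99.2 kN/m; ΣN' = 1261.9 kN/m; ΣW sinα = 532.3 kN/m
Resisting = 99.2 + 1261.9·tan33.9° = 99.2 + 848.0 = 947.2 kN/m
FS = 947.2 / 532.3 = 1.779

FS = 1.78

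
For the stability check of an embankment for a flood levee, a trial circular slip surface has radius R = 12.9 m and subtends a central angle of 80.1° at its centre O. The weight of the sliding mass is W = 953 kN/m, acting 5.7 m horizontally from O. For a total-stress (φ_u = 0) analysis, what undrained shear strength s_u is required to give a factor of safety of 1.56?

s_u = 36.4 kPa

FS = s_u·L_a·R / (W·d), so s_u = FS·W·d / (L_a·R).
Arc length L_a = R·θ = 12.9·(80.1°·π/180) = 12.9·1.3980 = 18.03 m
s_u = 1.56·953·5.7 / (18.03·12.9) = 8474.1 / 232.64 = 36.43 kPa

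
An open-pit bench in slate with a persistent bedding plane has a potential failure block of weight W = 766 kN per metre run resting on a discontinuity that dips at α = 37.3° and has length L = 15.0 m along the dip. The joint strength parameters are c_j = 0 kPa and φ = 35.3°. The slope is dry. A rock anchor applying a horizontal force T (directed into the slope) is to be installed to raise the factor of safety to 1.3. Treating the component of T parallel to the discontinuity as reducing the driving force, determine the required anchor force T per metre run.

Resolving forces along and normal to the sliding plane, with the horizontal anchor force T adding T·sinα to the effective normal force and T·cosα acting up the plane against the driving force:
FS = [c_jL + (W cosα + T sinα) tanφ] / [W sinα − T cosα]
Without the anchor: N' = 609.3 kN/m, driving T_d = 464.2 kN/m, resisting R = 0·15.0 + 609.3·tan35.3° = 431.4 kN/m, FS = 0.93.
Setting FS = 1.3 and solving for T:
1.3·(464.2 − T cos37.3°) = 431.4 + T sin37.3°·tan35.3°
T·(sin37.3°·tan35.3° + 1.3·cos37.3°) = 1.3·464.2 − 431.4
T·(0.6060·0.7080 + 1.3·0.7955) = 603.4 − 431.4 = 172.0
T·1.4632 = 172.0
T = 117.6 kN/m

T = 118 kN/m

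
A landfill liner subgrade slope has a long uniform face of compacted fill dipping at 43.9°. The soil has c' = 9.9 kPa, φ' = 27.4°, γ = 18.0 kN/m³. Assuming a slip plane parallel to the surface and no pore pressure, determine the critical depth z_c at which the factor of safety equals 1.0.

Setting FS = 1.00 in FS = [c' + γz cos²β tanφ'] / [γz sinβ cosβ] and solving for z:
z = c' / [γ cosβ (FS·sinβ − cosβ·tanφ')]
  = 9.9 / [18.0·cos43.9°·(1.00·sin43.9° − cos43.9°·tan27.4°)]
  = 9.9 / [18.0·0.7206·(1.00·0.6934 − 0.7206·0.5184)]
  = 9.9 / 4.1491 = 2.386 m

z_c = 2.39 m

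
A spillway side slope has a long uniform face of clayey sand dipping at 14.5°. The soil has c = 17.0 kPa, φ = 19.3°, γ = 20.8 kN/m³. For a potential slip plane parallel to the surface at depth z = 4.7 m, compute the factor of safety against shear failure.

For an infinite slope with a slip plane parallel to the surface (no pore pressure): FS = [c + γz cos²β tanφ] / [γz sinβ cosβ].
γz = 20.8·4.7 = 97.76 kN/m²
Numerator = 17.0 + 97.76·cos²14.5°·tan19.3° = 17.0 + 97.76·0.9373·0.3502 = 49.089 kPa
Denominator = 97.76·sin14.5°·cos14.5° = 97.76·0.2504·0.9681 = 23.697 kPa
FS = 49.089 / 23.697 = 2.071

FS = 2.07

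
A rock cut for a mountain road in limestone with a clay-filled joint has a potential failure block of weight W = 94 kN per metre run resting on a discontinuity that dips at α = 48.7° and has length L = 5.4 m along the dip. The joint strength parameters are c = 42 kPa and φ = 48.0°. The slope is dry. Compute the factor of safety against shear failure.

FS = 4.19

Resolving the block weight along and normal to the plane and applying the Mohr–Coulomb strength on the joint:
N' = W cosα = 94·cos48.7° = 62.0 kN/m
Driving force T = W sinα = 94·sin48.7° = 70.6 kN/m
Resisting force R = c·L + N'·tanφ = 42·5.4 + 62.0·tan48.0° = 226.8 + 68.9 = 295.7 kN/m
FS = R / T = 295.7 / 70.6 = 4.187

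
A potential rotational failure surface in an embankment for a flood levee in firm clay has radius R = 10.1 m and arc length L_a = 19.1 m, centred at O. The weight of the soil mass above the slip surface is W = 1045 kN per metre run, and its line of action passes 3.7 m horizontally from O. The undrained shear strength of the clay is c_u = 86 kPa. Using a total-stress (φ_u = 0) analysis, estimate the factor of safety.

FS = 4.29

Taking moments about the centre O, the resisting moment is provided by the undrained shear strength acting along the arc:
M_R = c_u·L_a·R = 86·19.10·10.1 = 16590.3 kN·m/m
M_D = W·d = 1045·3.7 = 3866.5 kN·m/m
FS = M_R / M_D = 16590.3 / 3866.5 = 4.291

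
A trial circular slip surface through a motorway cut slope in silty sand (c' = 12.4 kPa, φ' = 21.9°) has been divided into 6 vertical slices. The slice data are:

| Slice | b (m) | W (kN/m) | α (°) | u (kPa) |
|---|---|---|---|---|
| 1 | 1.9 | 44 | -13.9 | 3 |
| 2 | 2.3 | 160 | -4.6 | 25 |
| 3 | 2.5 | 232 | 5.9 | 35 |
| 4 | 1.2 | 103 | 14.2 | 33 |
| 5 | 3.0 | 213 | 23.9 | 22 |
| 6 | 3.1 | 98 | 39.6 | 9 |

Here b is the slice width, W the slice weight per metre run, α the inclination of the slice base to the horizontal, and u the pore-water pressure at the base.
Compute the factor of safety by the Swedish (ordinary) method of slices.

FS = 2.25

Ordinary method of slices: FS = Σ[c'·Δl_i + (W_i cosα_i − u_i·Δl_i)·tanφ'] / Σ W_i sinα_i, with Δl_i = b_i / cosα_i.
Slice 1: Δl = 1.9/cos(-13.9°) = 1.957 m; N'_1 = 44·cos(-13.9°) − 3·1.957 = 36.8; c'Δl = 24.27; W sinα = -10.6
Slice 2: Δl = 2.3/cos(-4.6°) = 2.307 m; N'_2 = 160·cos(-4.6°) − 25·2.307 = 101.8; c'Δl = 28.61; W sinα = -12.8
Slice 3: Δl = 2.5/cos5.9° = 2.513 m; N'_3 = 232·cos5.9° − 35·2.513 = 142.8; c'Δl = 31.17; W sinα = 23.8
Slice 4: Δl = 1.2/cos14.2° = 1.238 m; N'_4 = 103·cos14.2° − 33·1.238 = 59.0; c'Δl = 15.35; W sinα = 25.3
Slice 5: Δl = 3.0/cos23.9° = 3.281 m; N'_5 = 213·cos23.9° − 22·3.281 = 122.5; c'Δl = 40.69; W sinα = 86.3
Slice 6: Δl = 3.1/cos39.6° = 4.023 m; N'_6 = 98·cos39.6° − 9·4.023 = 39.3; c'Δl = 49.89; W sinα = 62.5
Σc'Δl = 190.0 kN/m; ΣN' = 502.3 kN/m; ΣW sinα = 174.5 kN/m
Resisting = 190.0 + 502.3·tan21.9° = 190.0 + 201.9 = 391.9 kN/m
FS = 391.9 / 174.5 = 2.246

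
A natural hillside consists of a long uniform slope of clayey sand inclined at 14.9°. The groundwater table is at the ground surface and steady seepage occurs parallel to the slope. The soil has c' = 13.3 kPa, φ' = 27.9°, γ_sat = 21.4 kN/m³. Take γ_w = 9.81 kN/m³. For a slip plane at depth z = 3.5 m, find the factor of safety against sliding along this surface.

With seepage parallel to the slope and the water table at the surface, the effective normal stress on the slip plane uses the buoyant unit weight γ' = γ_sat − γ_w while the driving shear stress uses γ_sat:
FS = [c' + γ' z cos²β tanφ'] / [γ_sat z sinβ cosβ]
γ' = 21.4 − 9.81 = 11.59 kN/m³
Numerator = 13.3 + 11.59·3.5·cos²14.9°·tan27.9° = 13.3 + 11.59·3.5·0.9339·0.5295 = 33.358 kPa
Denominator = 21.4·3.5·sin14.9°·cos14.9° = 21.4·3.5·0.2571·0.9664 = 18.612 kPa
FS = 33.358 / 18.612 = 1.792

FS = 1.79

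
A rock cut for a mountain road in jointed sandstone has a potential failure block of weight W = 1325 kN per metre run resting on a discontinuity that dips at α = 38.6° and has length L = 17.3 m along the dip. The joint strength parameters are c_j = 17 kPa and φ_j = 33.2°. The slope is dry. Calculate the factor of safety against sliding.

FS = 1.18

Resolving the block weight along and normal to the plane and applying the Mohr–Coulomb strength on the joint:
N' = W cosα = 1325·cos38.6° = 1035.5 kN/m
Driving force T = W sinα = 1325·sin38.6° = 826.6 kN/m
Resisting force R = c_j·L + N'·tanφ_j = 17·17.3 + 1035.5·tan33.2° = 294.1 + 677.6 = 971.7 kN/m
FS = R / T = 971.7 / 826.6 = 1.176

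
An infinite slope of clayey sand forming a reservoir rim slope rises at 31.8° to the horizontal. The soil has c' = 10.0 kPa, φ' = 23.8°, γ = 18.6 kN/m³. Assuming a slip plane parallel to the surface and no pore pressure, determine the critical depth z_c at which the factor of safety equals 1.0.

z_c = 4.16 m

Setting FS = 1.00 in FS = [c' + γz cos²β tanφ'] / [γz sinβ cosβ] and solving for z:
z = c' / [γ cosβ (FS·sinβ − cosβ·tanφ')]
  = 10.0 / [18.6·cos31.8°·(1.00·sin31.8° − cos31.8°·tan23.8°)]
  = 10.0 / [18.6·0.8499·(1.00·0.5270 − 0.8499·0.4411)]
  = 10.0 / 2.4045 = 4.159 m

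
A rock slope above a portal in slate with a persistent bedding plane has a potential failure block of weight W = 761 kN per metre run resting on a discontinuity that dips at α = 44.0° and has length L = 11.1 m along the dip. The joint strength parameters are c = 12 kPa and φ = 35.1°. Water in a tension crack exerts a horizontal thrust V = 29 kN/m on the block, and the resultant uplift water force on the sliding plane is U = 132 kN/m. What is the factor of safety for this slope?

FS = 0.75

Resolving the block weight along and normal to the plane and applying the Mohr–Coulomb strength on the joint:
N' = W cosα − U − V sinα = 761·cos44.0° − 132 − 29·sin44.0° = 395.3 kN/m
Driving force T = W sinα + V cosα = 761·sin44.0° + 29·cos44.0° = 549.5 kN/m
Resisting force R = c·L + N'·tanφ = 12·11.1 + 395.3·tan35.1° = 133.2 + 277.8 = 411.0 kN/m
FS = R / T = 411.0 / 549.5 = 0.748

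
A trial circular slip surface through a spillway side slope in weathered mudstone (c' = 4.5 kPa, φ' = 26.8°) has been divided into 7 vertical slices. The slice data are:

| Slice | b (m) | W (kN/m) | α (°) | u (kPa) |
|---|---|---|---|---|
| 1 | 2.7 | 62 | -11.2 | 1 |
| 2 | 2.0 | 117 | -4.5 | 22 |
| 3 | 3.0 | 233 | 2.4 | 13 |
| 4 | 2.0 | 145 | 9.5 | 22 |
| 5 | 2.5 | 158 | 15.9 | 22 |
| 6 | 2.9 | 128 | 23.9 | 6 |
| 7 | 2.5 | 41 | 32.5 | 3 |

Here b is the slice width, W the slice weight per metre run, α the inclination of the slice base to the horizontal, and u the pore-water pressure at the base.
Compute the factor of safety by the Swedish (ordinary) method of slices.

FS = 3.14

Ordinary method of slices: FS = Σ[c'·Δl_i + (W_i cosα_i − u_i·Δl_i)·tanφ'] / Σ W_i sinα_i, with Δl_i = b_i / cosα_i.
Slice 1: Δl = 2.7/cos(-11.2°) = 2.752 m; N'_1 = 62·cos(-11.2°) − 1·2.752 = 58.1; c'Δl = 12.39; W sinα = -12.0
Slice 2: Δl = 2.0/cos(-4.5°) = 2.006 m; N'_2 = 117·cos(-4.5°) − 22·2.006 = 72.5; c'Δl = 9.03; W sinα = -9.2
Slice 3: Δl = 3.0/cos2.4° = 3.003 m; N'_3 = 233·cos2.4° − 13·3.003 = 193.8; c'Δl = 13.51; W sinα = 9.8
Slice 4: Δl = 2.0/cos9.5° = 2.028 m; N'_4 = 145·cos9.5° − 22·2.028 = 98.4; c'Δl = 9.13; W sinα = 23.9
Slice 5: Δl = 2.5/cos15.9° = 2.599 m; N'_5 = 158·cos15.9° − 22·2.599 = 94.8; c'Δl = 11.70; W sinα = 43.3
Slice 6: Δl = 2.9/cos23.9° = 3.172 m; N'_6 = 128·cos23.9° − 6·3.172 = 98.0; c'Δl = 14.27; W sinα = 51.9
Slice 7: Δl = 2.5/cos32.5° = 2.964 m; N'_7 = 41·cos32.5° − 3·2.964 = 25.7; c'Δl = 13.34; W sinα = 22.0
Σc'Δl = 83.4 kN/m; ΣN' = 641.2 kN/m; ΣW sinα = 129.6 kN/m
Resisting = 83.4 + 641.2·tan26.8° = 83.4 + 323.9 = 407.2 kN/m
FS = 407.2 / 129.6 = 3.141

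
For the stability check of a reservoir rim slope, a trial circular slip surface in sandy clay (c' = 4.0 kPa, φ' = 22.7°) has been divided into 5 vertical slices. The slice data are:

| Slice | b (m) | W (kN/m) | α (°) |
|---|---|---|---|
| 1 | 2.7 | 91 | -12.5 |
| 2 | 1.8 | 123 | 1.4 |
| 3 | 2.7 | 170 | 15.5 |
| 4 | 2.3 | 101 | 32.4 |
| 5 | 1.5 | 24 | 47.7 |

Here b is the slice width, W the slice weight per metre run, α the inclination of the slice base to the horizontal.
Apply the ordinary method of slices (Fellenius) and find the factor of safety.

Ordinary method of slices: FS = Σ[c'·Δl_i + (W_i cosα_i)·tanφ'] / Σ W_i sinα_i, with Δl_i = b_i / cosα_i.
Slice 1: Δl = 2.7/cos(-12.5°) = 2.766 m; N'_1 = 91·cos(-12.5°) = 88.8; c'Δl = 11.06; W sinα = -19.7
Slice 2: Δl = 1.8/cos1.4° = 1.801 m; N'_2 = 123·cos1.4° = 123.0; c'Δl = 7.20; W sinα = 3.0
Slice 3: Δl = 2.7/cos15.5° = 2.802 m; N'_3 = 170·cos15.5° = 163.8; c'Δl = 11.21; W sinα = 45.4
Slice 4: Δl = 2.3/cos32.4° = 2.724 m; N'_4 = 101·cos32.4° = 85.3; c'Δl = 10.90; W sinα = 54.1
Slice 5: Δl = 1.5/cos47.7° = 2.229 m; N'_5 = 24·cos47.7° = 16.2; c'Δl = 8.92; W sinα = 17.8
Σc'Δl = 49.3 kN/m; ΣN' = 477.1 kN/m; ΣW sinα = 100.6 kN/m
Resisting = 49.3 + 477.1·tan22.7° = 49.3 + 199.6 = 248.8 kN/m
FS = 248.8 / 100.6 = 2.473

FS = 2.47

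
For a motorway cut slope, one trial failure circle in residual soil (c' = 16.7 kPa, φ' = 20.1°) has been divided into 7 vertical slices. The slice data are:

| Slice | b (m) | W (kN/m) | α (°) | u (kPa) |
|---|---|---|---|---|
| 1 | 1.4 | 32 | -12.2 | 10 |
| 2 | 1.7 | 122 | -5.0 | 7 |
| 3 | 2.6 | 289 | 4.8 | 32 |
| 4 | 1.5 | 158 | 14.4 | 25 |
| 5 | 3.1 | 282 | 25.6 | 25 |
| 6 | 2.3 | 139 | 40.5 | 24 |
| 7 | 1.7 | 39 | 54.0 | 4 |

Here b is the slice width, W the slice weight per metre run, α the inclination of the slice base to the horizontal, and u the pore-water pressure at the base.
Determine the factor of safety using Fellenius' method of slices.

Ordinary method of slices: FS = Σ[c'·Δl_i + (W_i cosα_i − u_i·Δl_i)·tanφ'] / Σ W_i sinα_i, with Δl_i = b_i / cosα_i.
Slice 1: Δl = 1.4/cos(-12.2°) = 1.432 m; N'_1 = 32·cos(-12.2°) − 10·1.432 = 17.0; c'Δl = 23.92; W sinα = -6.8
Slice 2: Δl = 1.7/cos(-5.0°) = 1.706 m; N'_2 = 122·cos(-5.0°) − 7·1.706 = 109.6; c'Δl = 28.50; W sinα = -10.6
Slice 3: Δl = 2.6/cos4.8° = 2.609 m; N'_3 = 289·cos4.8° − 32·2.609 = 204.5; c'Δl = 43.57; W sinα = 24.2
Slice 4: Δl = 1.5/cos14.4° = 1.549 m; N'_4 = 158·cos14.4° − 25·1.549 = 114.3; c'Δl = 25.86; W sinα = 39.3
Slice 5: Δl = 3.1/cos25.6° = 3.437 m; N'_5 = 282·cos25.6° − 25·3.437 = 168.4; c'Δl = 57.41; W sinα = 121.8
Slice 6: Δl = 2.3/cos40.5° = 3.025 m; N'_6 = 139·cos40.5° − 24·3.025 = 33.1; c'Δl = 50.51; W sinα = 90.3
Slice 7: Δl = 1.7/cos54.0° = 2.892 m; N'_7 = 39·cos54.0° − 4·2.892 = 11.4; c'Δl = 48.30; W sinα = 31.6
Σc'Δl = 278.1 kN/m; ΣN' = 658.2 kN/m; ΣW sinα = 289.8 kN/m
Resisting = 278.1 + 658.2·tan20.1° = 278.1 + 240.9 = 518.9 kN/m
FS = 518.9 / 289.8 = 1.791

FS = 1.79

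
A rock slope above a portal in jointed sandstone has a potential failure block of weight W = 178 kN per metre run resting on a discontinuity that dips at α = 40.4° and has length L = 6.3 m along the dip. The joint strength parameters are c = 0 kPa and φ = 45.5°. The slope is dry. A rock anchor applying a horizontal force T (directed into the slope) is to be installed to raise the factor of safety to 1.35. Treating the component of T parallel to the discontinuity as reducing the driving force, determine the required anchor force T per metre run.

Resolving forces along and normal to the sliding plane, with the horizontal anchor force T adding T·sinα to the effective normal force and T·cosα acting up the plane against the driving force:
FS = [cL + (W cosα + T sinα) tanφ] / [W sinα − T cosα]
Without the anchor: N' = 135.6 kN/m, driving T_d = 115.4 kN/m, resisting R = 0·6.3 + 135.6·tan45.5° = 137.9 kN/m, FS = 1.20.
Setting FS = 1.35 and solving for T:
1.35·(115.4 − T cos40.4°) = 137.9 + T sin40.4°·tan45.5°
T·(sin40.4°·tan45.5° + 1.35·cos40.4°) = 1.35·115.4 − 137.9
T·(0.6481·1.0176 + 1.35·0.7615) = 155.7 − 137.9 = 17.8
T·1.6876 = 17.8
T = 10.5 kN/m

T = 11 kN/m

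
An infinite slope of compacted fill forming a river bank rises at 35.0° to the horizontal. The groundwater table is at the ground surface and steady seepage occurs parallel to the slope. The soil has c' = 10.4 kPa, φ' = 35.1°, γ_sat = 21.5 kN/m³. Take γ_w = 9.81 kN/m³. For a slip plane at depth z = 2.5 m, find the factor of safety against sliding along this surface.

FS = 0.96

With seepage parallel to the slope and the water table at the surface, the effective normal stress on the slip plane uses the buoyant unit weight γ' = γ_sat − γ_w while the driving shear stress uses γ_sat:
FS = [c' + γ' z cos²β tanφ'] / [γ_sat z sinβ cosβ]
γ' = 21.5 − 9.81 = 11.69 kN/m³
Numerator = 10.4 + 11.69·2.5·cos²35.0°·tan35.1° = 10.4 + 11.69·2.5·0.6710·0.7028 = 24.182 kPa
Denominator = 21.5·2.5·sin35.0°·cos35.0° = 21.5·2.5·0.5736·0.8192 = 25.254 kPa
FS = 24.182 / 25.254 = 0.958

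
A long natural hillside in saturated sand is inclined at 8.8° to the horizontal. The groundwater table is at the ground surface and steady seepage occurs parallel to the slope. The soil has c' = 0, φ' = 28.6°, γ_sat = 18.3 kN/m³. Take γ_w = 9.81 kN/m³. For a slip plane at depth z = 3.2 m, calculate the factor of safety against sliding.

FS = 1.63

With seepage parallel to the slope and the water table at the surface, the effective normal stress on the slip plane uses the buoyant unit weight γ' = γ_sat − γ_w while the driving shear stress uses γ_sat:
FS = [c' + γ' z cos²β tanφ'] / [γ_sat z sinβ cosβ]
(For c' = 0 this reduces to FS = (γ'/γ_sat)·tanφ'/tanβ.)
γ' = 18.3 − 9.81 = 8.49 kN/m³
Numerator = 0.0 + 8.49·3.2·cos²8.8°·tan28.6° = 0.0 + 8.49·3.2·0.9766·0.5452 = 14.466 kPa
Denominator = 18.3·3.2·sin8.8°·cos8.8° = 18.3·3.2·0.1530·0.9882 = 8.853 kPa
FS = 14.466 / 8.853 = 1.634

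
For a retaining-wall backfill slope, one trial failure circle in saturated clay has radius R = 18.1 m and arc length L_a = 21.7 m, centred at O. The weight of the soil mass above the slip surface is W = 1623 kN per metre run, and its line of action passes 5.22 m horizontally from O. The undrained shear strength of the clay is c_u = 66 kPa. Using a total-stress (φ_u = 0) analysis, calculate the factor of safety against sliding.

Taking moments about the centre O, the resisting moment is provided by the undrained shear strength acting along the arc:
M_R = c_u·L_a·R = 66·21.70·18.1 = 25922.8 kN·m/m
M_D = W·d = 1623·5.22 = 8472.1 kN·m/m
FS = M_R / M_D = 25922.8 / 8472.1 = 3.060

FS = 3.06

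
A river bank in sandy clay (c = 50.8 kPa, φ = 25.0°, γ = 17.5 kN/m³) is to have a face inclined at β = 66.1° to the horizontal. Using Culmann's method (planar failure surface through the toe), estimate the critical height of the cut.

H_c = 39.04 m

Culmann's analysis gives the critical failure plane at α_cr = (β + φ)/2 = (66.1 + 25.0)/2 = 45.5°, and the critical height
H_c = (4c/γ) · sinβ cosφ / [1 − cos(β − φ)]
    = (4·50.8/17.5) · sin66.1°·cos25.0° / [1 − cos(41.1°)]
    = 11.611 · 0.9143·0.9063 / [1 − 0.7536]
    = 11.611 · 0.8286 / 0.2464
    = 39.04 m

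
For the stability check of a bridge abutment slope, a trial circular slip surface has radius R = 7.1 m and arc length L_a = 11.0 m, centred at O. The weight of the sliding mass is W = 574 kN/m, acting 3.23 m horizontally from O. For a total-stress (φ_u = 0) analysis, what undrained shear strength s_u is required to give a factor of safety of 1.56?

FS = s_u·L_a·R / (W·d), so s_u = FS·W·d / (L_a·R).
s_u = 1.56·574·3.23 / (11.00·7.1) = 2892.3 / 78.10 = 37.03 kPa

s_u = 37.0 kPa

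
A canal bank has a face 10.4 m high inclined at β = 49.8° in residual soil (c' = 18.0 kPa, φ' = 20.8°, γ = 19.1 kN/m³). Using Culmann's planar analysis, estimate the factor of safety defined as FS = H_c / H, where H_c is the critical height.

FS = 2.06

H_c = (4c'/γ) · sinβ cosφ' / [1 − cos(β − φ')]
    = (4·18.0/19.1) · sin49.8°·cos20.8° / [1 − cos29.0°]
    = 3.770 · 0.7140 / 0.1254 = 21.47 m
FS = H_c / H = 21.47 / 10.4 = 2.064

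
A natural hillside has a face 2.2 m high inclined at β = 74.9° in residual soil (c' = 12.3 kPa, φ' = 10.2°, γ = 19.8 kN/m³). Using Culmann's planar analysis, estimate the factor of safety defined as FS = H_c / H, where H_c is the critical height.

H_c = (4c'/γ) · sinβ cosφ' / [1 − cos(β − φ')]
    = (4·12.3/19.8) · sin74.9°·cos10.2° / [1 − cos64.7°]
    = 2.485 · 0.9502 / 0.5726 = 4.12 m
FS = H_c / H = 4.12 / 2.2 = 1.874

FS = 1.87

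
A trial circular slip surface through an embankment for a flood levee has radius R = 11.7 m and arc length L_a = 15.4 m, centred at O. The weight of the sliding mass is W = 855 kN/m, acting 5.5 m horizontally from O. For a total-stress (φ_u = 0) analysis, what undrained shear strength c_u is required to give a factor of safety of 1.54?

FS = c_u·L_a·R / (W·d), so c_u = FS·W·d / (L_a·R).
c_u = 1.54·855·5.5 / (15.40·11.7) = 7241.9 / 180.18 = 40.19 kPa

c_u = 40.2 kPa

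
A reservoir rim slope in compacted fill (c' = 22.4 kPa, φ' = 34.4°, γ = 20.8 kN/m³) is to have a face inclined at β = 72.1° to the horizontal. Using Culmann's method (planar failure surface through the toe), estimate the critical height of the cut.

H_c = 16.20 m

Culmann's analysis gives the critical failure plane at α_cr = (β + φ')/2 = (72.1 + 34.4)/2 = 53.2°, and the critical height
H_c = (4c'/γ) · sinβ cosφ' / [1 − cos(β − φ')]
    = (4·22.4/20.8) · sin72.1°·cos34.4° / [1 − cos(37.7°)]
    = 4.308 · 0.9516·0.8251 / [1 − 0.7912]
    = 4.308 · 0.7852 / 0.2088
    = 16.20 m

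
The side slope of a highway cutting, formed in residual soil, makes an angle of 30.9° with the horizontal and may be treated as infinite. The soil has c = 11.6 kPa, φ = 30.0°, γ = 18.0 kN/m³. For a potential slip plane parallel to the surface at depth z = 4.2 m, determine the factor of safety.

For an infinite slope with a slip plane parallel to the surface (no pore pressure): FS = [c + γz cos²β tanφ] / [γz sinβ cosβ].
γz = 18.0·4.2 = 75.60 kN/m²
Numerator = 11.6 + 75.60·cos²30.9°·tan30.0° = 11.6 + 75.60·0.7363·0.5774 = 43.737 kPa
Denominator = 75.60·sin30.9°·cos30.9° = 75.60·0.5135·0.8581 = 33.313 kPa
FS = 43.737 / 33.313 = 1.313

FS = 1.31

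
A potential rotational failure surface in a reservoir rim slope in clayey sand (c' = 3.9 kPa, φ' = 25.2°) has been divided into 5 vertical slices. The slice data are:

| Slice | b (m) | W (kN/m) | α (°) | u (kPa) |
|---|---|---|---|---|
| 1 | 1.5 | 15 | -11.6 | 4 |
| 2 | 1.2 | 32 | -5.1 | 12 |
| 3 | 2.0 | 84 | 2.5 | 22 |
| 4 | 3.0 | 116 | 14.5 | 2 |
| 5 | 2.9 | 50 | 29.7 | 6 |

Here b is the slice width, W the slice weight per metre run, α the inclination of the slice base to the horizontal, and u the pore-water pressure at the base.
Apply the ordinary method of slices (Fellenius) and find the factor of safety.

Ordinary method of slices: FS = Σ[c'·Δl_i + (W_i cosα_i − u_i·Δl_i)·tanφ'] / Σ W_i sinα_i, with Δl_i = b_i / cosα_i.
Slice 1: Δl = 1.5/cos(-11.6°) = 1.531 m; N'_1 = 15·cos(-11.6°) − 4·1.531 = 8.6; c'Δl = 5.97; W sinα = -3.0
Slice 2: Δl = 1.2/cos(-5.1°) = 1.205 m; N'_2 = 32·cos(-5.1°) − 12·1.205 = 17.4; c'Δl = 4.70; W sinα = -2.8
Slice 3: Δl = 2.0/cos2.5° = 2.002 m; N'_3 = 84·cos2.5° − 22·2.002 = 39.9; c'Δl = 7.81; W sinα = 3.7
Slice 4: Δl = 3.0/cos14.5° = 3.099 m; N'_4 = 116·cos14.5° − 2·3.099 = 106.1; c'Δl = 12.08; W sinα = 29.0
Slice 5: Δl = 2.9/cos29.7° = 3.339 m; N'_5 = 50·cos29.7° − 6·3.339 = 23.4; c'Δl = 13.02; W sinα = 24.8
Σc'Δl = 43.6 kN/m; ΣN' = 195.4 kN/m; ΣW sinα = 51.6 kN/m
Resisting = 43.6 + 195.4·tan25.2° = 43.6 + 91.9 = 135.5 kN/m
FS = 135.5 / 51.6 = 2.625

FS = 2.63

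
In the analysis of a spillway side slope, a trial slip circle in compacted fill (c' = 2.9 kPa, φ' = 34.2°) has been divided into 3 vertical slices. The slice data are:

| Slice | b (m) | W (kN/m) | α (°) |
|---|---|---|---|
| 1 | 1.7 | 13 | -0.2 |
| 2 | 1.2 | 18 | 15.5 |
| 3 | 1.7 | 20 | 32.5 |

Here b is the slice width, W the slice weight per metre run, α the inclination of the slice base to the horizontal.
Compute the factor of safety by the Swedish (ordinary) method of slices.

FS = 3.00

Ordinary method of slices: FS = Σ[c'·Δl_i + (W_i cosα_i)·tanφ'] / Σ W_i sinα_i, with Δl_i = b_i / cosα_i.
Slice 1: Δl = 1.7/cos(-0.2°) = 1.700 m; N'_1 = 13·cos(-0.2°) = 13.0; c'Δl = 4.93; W sinα = -0.0
Slice 2: Δl = 1.2/cos15.5° = 1.245 m; N'_2 = 18·cos15.5° = 17.3; c'Δl = 3.61; W sinα = 4.8
Slice 3: Δl = 1.7/cos32.5° = 2.016 m; N'_3 = 20·cos32.5° = 16.9; c'Δl = 5.85; W sinα = 10.7
Σc'Δl = 14.4 kN/m; ΣN' = 47.2 kN/m; ΣW sinα = 15.5 kN/m
Resisting = 14.4 + 47.2·tan34.2° = 14.4 + 32.1 = 46.5 kN/m
FS = 46.5 / 15.5 = 2.996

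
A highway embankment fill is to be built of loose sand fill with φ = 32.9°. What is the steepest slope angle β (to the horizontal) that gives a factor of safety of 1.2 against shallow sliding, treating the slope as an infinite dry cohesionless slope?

For an infinite dry cohesionless slope FS = tanφ/tanβ, so tanβ = tanφ / FS.
tanβ = tan32.9° / 1.2 = 0.6469 / 1.2 = 0.5391
β = arctan(0.5391) = 28.33°

β = 28.3°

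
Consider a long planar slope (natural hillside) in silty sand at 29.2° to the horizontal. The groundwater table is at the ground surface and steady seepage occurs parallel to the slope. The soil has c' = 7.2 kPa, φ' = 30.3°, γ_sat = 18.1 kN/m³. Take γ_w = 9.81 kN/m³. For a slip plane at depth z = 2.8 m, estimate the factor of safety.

FS = 0.81

With seepage parallel to the slope and the water table at the surface, the effective normal stress on the slip plane uses the buoyant unit weight γ' = γ_sat − γ_w while the driving shear stress uses γ_sat:
FS = [c' + γ' z cos²β tanφ'] / [γ_sat z sinβ cosβ]
γ' = 18.1 − 9.81 = 8.29 kN/m³
Numerator = 7.2 + 8.29·2.8·cos²29.2°·tan30.3° = 7.2 + 8.29·2.8·0.7620·0.5844 = 17.536 kPa
Denominator = 18.1·2.8·sin29.2°·cos29.2° = 18.1·2.8·0.4879·0.8729 = 21.583 kPa
FS = 17.536 / 21.583 = 0.812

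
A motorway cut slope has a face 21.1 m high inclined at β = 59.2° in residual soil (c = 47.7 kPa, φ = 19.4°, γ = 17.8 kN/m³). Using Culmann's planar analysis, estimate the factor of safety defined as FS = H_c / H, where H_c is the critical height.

FS = 1.78

H_c = (4c/γ) · sinβ cosφ / [1 − cos(β − φ)]
    = (4·47.7/17.8) · sin59.2°·cos19.4° / [1 − cos39.8°]
    = 10.719 · 0.8102 / 0.2317 = 37.48 m
FS = H_c / H = 37.48 / 21.1 = 1.776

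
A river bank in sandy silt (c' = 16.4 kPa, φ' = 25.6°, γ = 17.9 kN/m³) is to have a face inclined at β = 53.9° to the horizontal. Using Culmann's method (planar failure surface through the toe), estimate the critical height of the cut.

H_c = 22.34 m

Culmann's analysis gives the critical failure plane at α_cr = (β + φ')/2 = (53.9 + 25.6)/2 = 39.8°, and the critical height
H_c = (4c'/γ) · sinβ cosφ' / [1 − cos(β − φ')]
    = (4·16.4/17.9) · sin53.9°·cos25.6° / [1 − cos(28.3°)]
    = 3.665 · 0.8080·0.9018 / [1 − 0.8805]
    = 3.665 · 0.7287 / 0.1195
    = 22.34 m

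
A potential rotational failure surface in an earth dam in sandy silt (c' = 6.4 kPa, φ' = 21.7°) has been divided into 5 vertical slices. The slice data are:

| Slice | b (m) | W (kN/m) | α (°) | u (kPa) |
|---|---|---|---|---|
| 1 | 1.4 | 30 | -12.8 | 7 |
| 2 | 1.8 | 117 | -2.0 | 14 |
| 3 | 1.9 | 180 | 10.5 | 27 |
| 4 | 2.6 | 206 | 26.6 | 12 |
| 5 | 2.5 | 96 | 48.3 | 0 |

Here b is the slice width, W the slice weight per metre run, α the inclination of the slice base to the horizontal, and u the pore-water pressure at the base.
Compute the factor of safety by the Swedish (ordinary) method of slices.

Ordinary method of slices: FS = Σ[c'·Δl_i + (W_i cosα_i − u_i·Δl_i)·tanφ'] / Σ W_i sinα_i, with Δl_i = b_i / cosα_i.
Slice 1: Δl = 1.4/cos(-12.8°) = 1.436 m; N'_1 = 30·cos(-12.8°) − 7·1.436 = 19.2; c'Δl = 9.19; W sinα = -6.6
Slice 2: Δl = 1.8/cos(-2.0°) = 1.801 m; N'_2 = 117·cos(-2.0°) − 14·1.801 = 91.7; c'Δl = 11.53; W sinα = -4.1
Slice 3: Δl = 1.9/cos10.5° = 1.932 m; N'_3 = 180·cos10.5° − 27·1.932 = 124.8; c'Δl = 12.37; W sinα = 32.8
Slice 4: Δl = 2.6/cos26.6° = 2.908 m; N'_4 = 206·cos26.6° − 12·2.908 = 149.3; c'Δl = 18.61; W sinα = 92.2
Slice 5: Δl = 2.5/cos48.3° = 3.758 m; N'_5 = 96·cos48.3° − 0·3.758 = 63.9; c'Δl = 24.05; W sinα = 71.7
Σc'Δl = 75.7 kN/m; ΣN' = 448.9 kN/m; ΣW sinα = 186.0 kN/m
Resisting = 75.7 + 448.9·tan21.7° = 75.7 + 178.6 = 254.4 kN/m
FS = 254.4 / 186.0 = 1.368

FS = 1.37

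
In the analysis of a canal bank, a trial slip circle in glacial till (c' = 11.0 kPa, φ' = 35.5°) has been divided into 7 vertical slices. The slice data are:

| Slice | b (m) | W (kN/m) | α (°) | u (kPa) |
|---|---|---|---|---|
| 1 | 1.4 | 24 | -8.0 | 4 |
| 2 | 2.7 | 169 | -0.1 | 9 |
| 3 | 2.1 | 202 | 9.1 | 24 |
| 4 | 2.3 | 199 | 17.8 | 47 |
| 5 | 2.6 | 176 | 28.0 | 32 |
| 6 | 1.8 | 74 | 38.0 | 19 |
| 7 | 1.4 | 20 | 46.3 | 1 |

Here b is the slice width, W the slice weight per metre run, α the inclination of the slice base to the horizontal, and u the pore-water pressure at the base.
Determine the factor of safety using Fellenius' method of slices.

FS = 2.22

Ordinary method of slices: FS = Σ[c'·Δl_i + (W_i cosα_i − u_i·Δl_i)·tanφ'] / Σ W_i sinα_i, with Δl_i = b_i / cosα_i.
Slice 1: Δl = 1.4/cos(-8.0°) = 1.414 m; N'_1 = 24·cos(-8.0°) − 4·1.414 = 18.1; c'Δl = 15.55; W sinα = -3.3
Slice 2: Δl = 2.7/cos(-0.1°) = 2.700 m; N'_2 = 169·cos(-0.1°) − 9·2.700 = 144.7; c'Δl = 29.70; W sinα = -0.3
Slice 3: Δl = 2.1/cos9.1° = 2.127 m; N'_3 = 202·cos9.1° − 24·2.127 = 148.4; c'Δl = 23.39; W sinα = 31.9
Slice 4: Δl = 2.3/cos17.8° = 2.416 m; N'_4 = 199·cos17.8° − 47·2.416 = 75.9; c'Δl = 26.57; W sinα = 60.8
Slice 5: Δl = 2.6/cos28.0° = 2.945 m; N'_5 = 176·cos28.0° − 32·2.945 = 61.2; c'Δl = 32.39; W sinα = 82.6
Slice 6: Δl = 1.8/cos38.0° = 2.284 m; N'_6 = 74·cos38.0° − 19·2.284 = 14.9; c'Δl = 25.13; W sinα = 45.6
Slice 7: Δl = 1.4/cos46.3° = 2.026 m; N'_7 = 20·cos46.3° − 1·2.026 = 11.8; c'Δl = 22.29; W sinα = 14.5
Σc'Δl = 175.0 kN/m; ΣN' = 475.0 kN/m; ΣW sinα = 231.8 kN/m
Resisting = 175.0 + 475.0·tan35.5° = 175.0 + 338.8 = 513.9 kN/m
FS = 513.9 / 231.8 = 2.217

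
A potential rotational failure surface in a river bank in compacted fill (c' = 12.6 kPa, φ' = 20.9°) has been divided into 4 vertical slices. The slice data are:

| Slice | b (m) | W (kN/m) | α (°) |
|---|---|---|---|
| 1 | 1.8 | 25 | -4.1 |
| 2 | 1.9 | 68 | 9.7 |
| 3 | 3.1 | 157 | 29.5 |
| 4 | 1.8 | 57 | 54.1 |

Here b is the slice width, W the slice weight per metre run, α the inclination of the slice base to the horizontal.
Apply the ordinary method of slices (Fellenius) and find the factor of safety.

Ordinary method of slices: FS = Σ[c'·Δl_i + (W_i cosα_i)·tanφ'] / Σ W_i sinα_i, with Δl_i = b_i / cosα_i.
Slice 1: Δl = 1.8/cos(-4.1°) = 1.805 m; N'_1 = 25·cos(-4.1°) = 24.9; c'Δl = 22.74; W sinα = -1.8
Slice 2: Δl = 1.9/cos9.7° = 1.928 m; N'_2 = 68·cos9.7° = 67.0; c'Δl = 24.29; W sinα = 11.5
Slice 3: Δl = 3.1/cos29.5° = 3.562 m; N'_3 = 157·cos29.5° = 136.6; c'Δl = 44.88; W sinα = 77.3
Slice 4: Δl = 1.8/cos54.1° = 3.070 m; N'_4 = 57·cos54.1° = 33.4; c'Δl = 38.68; W sinα = 46.2
Σc'Δl = 130.6 kN/m; ΣN' = 262.0 kN/m; ΣW sinα = 133.2 kN/m
Resisting = 130.6 + 262.0·tan20.9° = 130.6 + 100.1 = 230.6 kN/m
FS = 230.6 / 133.2 = 1.732

FS = 1.73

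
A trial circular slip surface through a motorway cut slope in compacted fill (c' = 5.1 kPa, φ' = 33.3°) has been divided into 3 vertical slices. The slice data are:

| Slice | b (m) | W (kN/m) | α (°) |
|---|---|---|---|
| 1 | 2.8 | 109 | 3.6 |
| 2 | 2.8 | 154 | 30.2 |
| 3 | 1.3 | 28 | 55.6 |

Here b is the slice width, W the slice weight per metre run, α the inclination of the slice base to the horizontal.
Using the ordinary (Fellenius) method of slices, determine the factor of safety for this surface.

Ordinary method of slices: FS = Σ[c'·Δl_i + (W_i cosα_i)·tanφ'] / Σ W_i sinα_i, with Δl_i = b_i / cosα_i.
Slice 1: Δl = 2.8/cos3.6° = 2.806 m; N'_1 = 109·cos3.6° = 108.8; c'Δl = 14.31; W sinα = 6.8
Slice 2: Δl = 2.8/cos30.2° = 3.240 m; N'_2 = 154·cos30.2° = 133.1; c'Δl = 16.52; W sinα = 77.5
Slice 3: Δl = 1.3/cos55.6° = 2.301 m; N'_3 = 28·cos55.6° = 15.8; c'Δl = 11.74; W sinα = 23.1
Σc'Δl = 42.6 kN/m; ΣN' = 257.7 kN/m; ΣW sinα = 107.4 kN/m
Resisting = 42.6 + 257.7·tan33.3° = 42.6 + 169.3 = 211.8 kN/m
FS = 211.8 / 107.4 = 1.972

FS = 1.97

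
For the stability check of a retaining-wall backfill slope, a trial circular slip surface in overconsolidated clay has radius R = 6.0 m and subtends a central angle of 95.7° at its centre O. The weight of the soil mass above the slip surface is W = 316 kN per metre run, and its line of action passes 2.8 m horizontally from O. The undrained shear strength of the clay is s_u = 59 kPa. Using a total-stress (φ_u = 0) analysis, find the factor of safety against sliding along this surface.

Taking moments about the centre O, the resisting moment is provided by the undrained shear strength acting along the arc:
Arc length L_a = R·θ = 6.0·(95.7°·π/180) = 6.0·1.6703 = 10.02 m
M_R = s_u·L_a·R = 59·10.02·6.0 = 3547.7 kN·m/m
M_D = W·d = 316·2.8 = 884.8 kN·m/m
FS = M_R / M_D = 3547.7 / 884.8 = 4.010

FS = 4.01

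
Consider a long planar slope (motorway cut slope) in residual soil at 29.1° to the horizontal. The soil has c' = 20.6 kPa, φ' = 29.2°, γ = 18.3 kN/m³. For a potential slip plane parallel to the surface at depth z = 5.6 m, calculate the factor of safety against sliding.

FS = 1.48

For an infinite slope with a slip plane parallel to the surface (no pore pressure): FS = [c' + γz cos²β tanφ'] / [γz sinβ cosβ].
γz = 18.3·5.6 = 102.48 kN/m²
Numerator = 20.6 + 102.48·cos²29.1°·tan29.2° = 20.6 + 102.48·0.7635·0.5589 = 64.328 kPa
Denominator = 102.48·sin29.1°·cos29.1° = 102.48·0.4863·0.8738 = 43.549 kPa
FS = 64.328 / 43.549 = 1.477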